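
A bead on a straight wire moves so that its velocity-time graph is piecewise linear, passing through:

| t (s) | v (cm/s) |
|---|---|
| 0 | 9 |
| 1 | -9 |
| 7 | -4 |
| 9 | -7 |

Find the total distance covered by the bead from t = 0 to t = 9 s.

54.5 cm

Distance (not displacement) is the total path length: add the absolute areas under v-t.
0–1 s: v = 0 at t = 0.5 s; triangle areas 2.25 + 2.25 = 4.5 cm
1–7 s: |½(-9 + -4)(6)| = 39 cm
7–9 s: |½(-4 + -7)(2)| = 11 cm
Total distance = 54.5 cm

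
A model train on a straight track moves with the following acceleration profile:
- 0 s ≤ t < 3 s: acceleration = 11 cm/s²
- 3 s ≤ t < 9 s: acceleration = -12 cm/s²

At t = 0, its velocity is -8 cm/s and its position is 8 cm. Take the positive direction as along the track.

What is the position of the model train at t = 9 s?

-32.5 cm

On each constant-a segment, Δv = aΔt and Δx = v₀Δt + ½aΔt²; chain segment to segment.
0–3 s: v starts -8 cm/s; Δx = -8·3 + ½·11·3² = 25.5 cm; v ends 25 cm/s.
3–9 s: v starts 25 cm/s; Δx = 25·6 + ½·-12·6² = -66 cm; v ends -47 cm/s.
x(9) = 8 + Σ Δx = -32.5 cm.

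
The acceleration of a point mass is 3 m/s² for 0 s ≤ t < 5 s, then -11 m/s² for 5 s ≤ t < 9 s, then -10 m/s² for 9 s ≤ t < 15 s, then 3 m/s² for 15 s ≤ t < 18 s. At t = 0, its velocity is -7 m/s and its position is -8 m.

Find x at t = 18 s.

On each constant-a segment, Δv = aΔt and Δx = v₀Δt + ½aΔt²; chain segment to segment.
0–5 s: v starts -7 m/s; Δx = -7·5 + ½·3·5² = 2.5 m; v ends 8 m/s.
5–9 s: v starts 8 m/s; Δx = 8·4 + ½·-11·4² = -56 m; v ends -36 m/s.
9–15 s: v starts -36 m/s; Δx = -36·6 + ½·-10·6² = -396 m; v ends -96 m/s.
15–18 s: v starts -96 m/s; Δx = -96·3 + ½·3·3² = -274.5 m; v ends -87 m/s.
x(18) = -8 + Σ Δx = -732 m.

-732 m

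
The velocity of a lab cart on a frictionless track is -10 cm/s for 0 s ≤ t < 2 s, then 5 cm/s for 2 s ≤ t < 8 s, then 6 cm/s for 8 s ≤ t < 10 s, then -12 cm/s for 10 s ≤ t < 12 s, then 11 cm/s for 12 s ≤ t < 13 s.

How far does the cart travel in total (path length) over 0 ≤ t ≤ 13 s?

Total distance travelled is ∫|v| dt — sum the magnitudes of each area piece.
0–2 s: |-10| × 2 = 20 cm
2–8 s: |5| × 6 = 30 cm
8–10 s: |6| × 2 = 12 cm
10–12 s: |-12| × 2 = 24 cm
12–13 s: |11| × 1 = 11 cm
Total distance = 97 cm

97 cm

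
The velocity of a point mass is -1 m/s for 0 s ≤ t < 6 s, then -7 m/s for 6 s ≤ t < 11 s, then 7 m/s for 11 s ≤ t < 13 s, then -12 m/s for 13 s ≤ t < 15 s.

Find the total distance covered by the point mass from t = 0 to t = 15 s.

79 m

Distance (not displacement) is the total path length: add the absolute areas under v-t.
0–6 s: |-1| × 6 = 6 m
6–11 s: |-7| × 5 = 35 m
11–13 s: |7| × 2 = 14 m
13–15 s: |-12| × 2 = 24 m
Total distance = 79 m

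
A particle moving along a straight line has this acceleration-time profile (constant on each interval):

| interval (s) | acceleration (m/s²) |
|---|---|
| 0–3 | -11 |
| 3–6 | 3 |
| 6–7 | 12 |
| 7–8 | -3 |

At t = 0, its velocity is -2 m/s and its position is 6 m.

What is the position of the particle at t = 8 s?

On each constant-a segment, Δv = aΔt and Δx = v₀Δt + ½aΔt²; chain segment to segment.
0–3 s: v starts -2 m/s; Δx = -2·3 + ½·-11·3² = -55.5 m; v ends -35 m/s.
3–6 s: v starts -35 m/s; Δx = -35·3 + ½·3·3² = -91.5 m; v ends -26 m/s.
6–7 s: v starts -26 m/s; Δx = -26·1 + ½·12·1² = -20 m; v ends -14 m/s.
7–8 s: v starts -14 m/s; Δx = -14·1 + ½·-3·1² = -15.5 m; v ends -17 m/s.
x(8) = 6 + Σ Δx = -176.5 m.

-176.5 m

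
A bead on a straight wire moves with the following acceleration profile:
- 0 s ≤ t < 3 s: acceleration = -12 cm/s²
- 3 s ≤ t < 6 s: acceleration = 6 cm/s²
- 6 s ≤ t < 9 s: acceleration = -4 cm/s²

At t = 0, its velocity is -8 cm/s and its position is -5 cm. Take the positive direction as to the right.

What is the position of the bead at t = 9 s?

On each constant-a segment, Δv = aΔt and Δx = v₀Δt + ½aΔt²; chain segment to segment.
0–3 s: v starts -8 cm/s; Δx = -8·3 + ½·-12·3² = -78 cm; v ends -44 cm/s.
3–6 s: v starts -44 cm/s; Δx = -44·3 + ½·6·3² = -105 cm; v ends -26 cm/s.
6–9 s: v starts -26 cm/s; Δx = -26·3 + ½·-4·3² = -96 cm; v ends -38 cm/s.
x(9) = -5 + Σ Δx = -284 cm.

-284 cm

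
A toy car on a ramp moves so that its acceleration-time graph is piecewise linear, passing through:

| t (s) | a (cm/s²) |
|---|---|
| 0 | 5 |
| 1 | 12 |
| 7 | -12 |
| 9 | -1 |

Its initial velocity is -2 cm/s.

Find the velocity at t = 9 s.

Δv equals the area under the a-t graph; then v = v₀ + Δv.
0–1 s: ½(5 + 12)(1) = 8.5 cm/s
1–7 s: ½(12 + -12)(6) = 0 cm/s
7–9 s: ½(-12 + -1)(2) = -13 cm/s
Δv = -4.5 cm/s, so v(9) = -2 + (-4.5) = -6.5 cm/s.

-6.5 cm/s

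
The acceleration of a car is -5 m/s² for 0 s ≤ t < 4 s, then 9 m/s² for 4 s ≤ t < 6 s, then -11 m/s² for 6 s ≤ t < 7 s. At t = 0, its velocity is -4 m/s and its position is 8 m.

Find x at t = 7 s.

-89.5 m

On each constant-a segment, Δv = aΔt and Δx = v₀Δt + ½aΔt²; chain segment to segment.
0–4 s: v starts -4 m/s; Δx = -4·4 + ½·-5·4² = -56 m; v ends -24 m/s.
4–6 s: v starts -24 m/s; Δx = -24·2 + ½·9·2² = -30 m; v ends -6 m/s.
6–7 s: v starts -6 m/s; Δx = -6·1 + ½·-11·1² = -11.5 m; v ends -17 m/s.
x(7) = 8 + Σ Δx = -89.5 m.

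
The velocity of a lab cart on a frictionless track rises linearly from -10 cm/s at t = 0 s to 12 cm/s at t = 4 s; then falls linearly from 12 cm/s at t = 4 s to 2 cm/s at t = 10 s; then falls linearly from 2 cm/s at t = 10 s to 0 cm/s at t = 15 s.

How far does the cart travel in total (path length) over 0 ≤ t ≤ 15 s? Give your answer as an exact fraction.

761/11 cm

Distance (not displacement) is the total path length: add the absolute areas under v-t.
0–4 s: v = 0 at t = 20/11 s; triangle areas 100/11 + 144/11 = 244/11 cm
4–10 s: |½(12 + 2)(6)| = 42 cm
10–15 s: |½(2 + 0)(5)| = 5 cm
Total distance = 761/11 cm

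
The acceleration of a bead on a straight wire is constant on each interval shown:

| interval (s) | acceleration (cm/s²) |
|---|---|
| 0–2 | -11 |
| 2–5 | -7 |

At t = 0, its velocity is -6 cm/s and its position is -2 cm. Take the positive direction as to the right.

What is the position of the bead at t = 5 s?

On each constant-a segment, Δv = aΔt and Δx = v₀Δt + ½aΔt²; chain segment to segment.
0–2 s: v starts -6 cm/s; Δx = -6·2 + ½·-11·2² = -34 cm; v ends -28 cm/s.
2–5 s: v starts -28 cm/s; Δx = -28·3 + ½·-7·3² = -115.5 cm; v ends -49 cm/s.
x(5) = -2 + Σ Δx = -151.5 cm.

-151.5 cm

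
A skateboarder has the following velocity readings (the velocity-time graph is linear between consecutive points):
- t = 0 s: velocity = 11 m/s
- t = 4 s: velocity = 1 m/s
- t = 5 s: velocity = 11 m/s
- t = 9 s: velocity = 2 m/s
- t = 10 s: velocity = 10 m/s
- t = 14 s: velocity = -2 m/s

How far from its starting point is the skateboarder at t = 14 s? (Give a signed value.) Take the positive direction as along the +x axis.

Net displacement equals the area under the velocity-time graph (areas below the axis count negative).
0–4 s: ½(11 + 1)(4) = 24 m
4–5 s: ½(1 + 11)(1) = 6 m
5–9 s: ½(11 + 2)(4) = 26 m
9–10 s: ½(2 + 10)(1) = 6 m
10–14 s: ½(10 + -2)(4) = 16 m
Net displacement = 78 m

78 m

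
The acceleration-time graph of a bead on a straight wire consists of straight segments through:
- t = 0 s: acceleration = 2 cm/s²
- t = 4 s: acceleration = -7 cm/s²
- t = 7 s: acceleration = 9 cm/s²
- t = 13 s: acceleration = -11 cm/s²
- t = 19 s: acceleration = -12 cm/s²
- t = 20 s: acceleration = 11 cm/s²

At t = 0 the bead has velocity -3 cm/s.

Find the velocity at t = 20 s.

Δv equals the area under the a-t graph; then v = v₀ + Δv.
0–4 s: ½(2 + -7)(4) = -10 cm/s
4–7 s: ½(-7 + 9)(3) = 3 cm/s
7–13 s: ½(9 + -11)(6) = -6 cm/s
13–19 s: ½(-11 + -12)(6) = -69 cm/s
19–20 s: ½(-12 + 11)(1) = -0.5 cm/s
Δv = -82.5 cm/s, so v(20) = -3 + (-82.5) = -85.5 cm/s.

-85.5 cm/s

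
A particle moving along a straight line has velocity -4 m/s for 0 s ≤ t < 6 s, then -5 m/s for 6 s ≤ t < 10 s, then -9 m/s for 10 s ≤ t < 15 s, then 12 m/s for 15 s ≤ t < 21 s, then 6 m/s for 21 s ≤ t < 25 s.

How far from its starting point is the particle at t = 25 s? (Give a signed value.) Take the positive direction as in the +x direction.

7 m

Net displacement equals the area under the velocity-time graph (areas below the axis count negative).
0–6 s: -4 × 6 = -24 m
6–10 s: -5 × 4 = -20 m
10–15 s: -9 × 5 = -45 m
15–21 s: 12 × 6 = 72 m
21–25 s: 6 × 4 = 24 m
Net displacement = 7 m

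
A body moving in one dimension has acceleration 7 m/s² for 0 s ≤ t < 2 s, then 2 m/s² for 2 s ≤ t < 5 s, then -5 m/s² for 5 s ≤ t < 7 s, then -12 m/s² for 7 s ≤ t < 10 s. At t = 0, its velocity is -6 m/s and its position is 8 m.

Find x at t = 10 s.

19 m

On each constant-a segment, Δv = aΔt and Δx = v₀Δt + ½aΔt²; chain segment to segment.
0–2 s: v starts -6 m/s; Δx = -6·2 + ½·7·2² = 2 m; v ends 8 m/s.
2–5 s: v starts 8 m/s; Δx = 8·3 + ½·2·3² = 33 m; v ends 14 m/s.
5–7 s: v starts 14 m/s; Δx = 14·2 + ½·-5·2² = 18 m; v ends 4 m/s.
7–10 s: v starts 4 m/s; Δx = 4·3 + ½·-12·3² = -42 m; v ends -32 m/s.
x(10) = 8 + Σ Δx = 19 m.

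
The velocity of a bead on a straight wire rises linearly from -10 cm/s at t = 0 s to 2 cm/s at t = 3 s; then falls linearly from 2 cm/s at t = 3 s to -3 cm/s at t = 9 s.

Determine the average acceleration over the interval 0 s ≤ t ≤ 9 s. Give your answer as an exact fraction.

7/9 cm/s²

Average acceleration = Δv/Δt = (-3 − -10)/(9 − 0) = 7/9 cm/s².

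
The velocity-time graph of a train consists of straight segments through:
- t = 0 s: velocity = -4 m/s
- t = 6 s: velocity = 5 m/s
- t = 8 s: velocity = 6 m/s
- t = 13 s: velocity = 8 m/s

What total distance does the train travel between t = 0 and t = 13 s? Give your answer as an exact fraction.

Total distance travelled is ∫|v| dt — sum the magnitudes of each area piece.
0–6 s: v = 0 at t = 8/3 s; triangle areas 16/3 + 25/3 = 41/3 m
6–8 s: |½(5 + 6)(2)| = 11 m
8–13 s: |½(6 + 8)(5)| = 35 m
Total distance = 179/3 m

179/3 m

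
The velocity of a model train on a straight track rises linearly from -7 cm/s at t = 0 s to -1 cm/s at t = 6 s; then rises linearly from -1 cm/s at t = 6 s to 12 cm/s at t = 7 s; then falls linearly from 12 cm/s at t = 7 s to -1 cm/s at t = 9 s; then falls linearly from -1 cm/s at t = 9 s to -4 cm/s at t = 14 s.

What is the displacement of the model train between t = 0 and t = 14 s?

-20 cm

Displacement is the signed area under the v-t curve.
0–6 s: ½(-7 + -1)(6) = -24 cm
6–7 s: ½(-1 + 12)(1) = 5.5 cm
7–9 s: ½(12 + -1)(2) = 11 cm
9–14 s: ½(-1 + -4)(5) = -12.5 cm
Net displacement = -20 cm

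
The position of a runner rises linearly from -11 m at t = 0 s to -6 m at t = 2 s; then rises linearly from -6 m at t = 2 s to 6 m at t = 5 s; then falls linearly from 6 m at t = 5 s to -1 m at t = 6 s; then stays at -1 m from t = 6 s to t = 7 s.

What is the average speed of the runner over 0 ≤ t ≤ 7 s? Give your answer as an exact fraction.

24/7 m/s

Average speed = (total path length)/(elapsed time); on a piecewise-linear x-t graph the path length is Σ|Δx|.
0–2 s: |Δx| = |-6 − -11| = 5 m
2–5 s: |Δx| = |6 − -6| = 12 m
5–6 s: |Δx| = |-1 − 6| = 7 m
6–7 s: |Δx| = |-1 − -1| = 0 m
Total path = 24 m; average speed = 24/7 = 24/7 m/s.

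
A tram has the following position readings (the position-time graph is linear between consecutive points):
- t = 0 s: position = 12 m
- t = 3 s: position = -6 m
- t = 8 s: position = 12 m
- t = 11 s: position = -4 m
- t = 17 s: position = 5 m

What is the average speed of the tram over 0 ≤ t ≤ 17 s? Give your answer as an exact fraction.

61/17 m/s

Average speed = (total path length)/(elapsed time); on a piecewise-linear x-t graph the path length is Σ|Δx|.
0–3 s: |Δx| = |-6 − 12| = 18 m
3–8 s: |Δx| = |12 − -6| = 18 m
8–11 s: |Δx| = |-4 − 12| = 16 m
11–17 s: |Δx| = |5 − -4| = 9 m
Total path = 61 m; average speed = 61/17 = 61/17 m/s.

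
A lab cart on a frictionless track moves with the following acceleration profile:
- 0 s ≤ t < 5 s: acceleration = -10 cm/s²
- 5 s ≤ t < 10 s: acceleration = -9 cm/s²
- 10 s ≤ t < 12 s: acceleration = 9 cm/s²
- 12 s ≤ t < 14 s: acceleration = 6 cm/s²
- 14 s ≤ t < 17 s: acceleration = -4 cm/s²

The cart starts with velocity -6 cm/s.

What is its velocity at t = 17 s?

Δv equals the area under the a-t graph; then v = v₀ + Δv.
0–5 s: -10 × 5 = -50 cm/s
5–10 s: -9 × 5 = -45 cm/s
10–12 s: 9 × 2 = 18 cm/s
12–14 s: 6 × 2 = 12 cm/s
14–17 s: -4 × 3 = -12 cm/s
Δv = -77 cm/s, so v(17) = -6 + (-77) = -83 cm/s.

-83 cm/s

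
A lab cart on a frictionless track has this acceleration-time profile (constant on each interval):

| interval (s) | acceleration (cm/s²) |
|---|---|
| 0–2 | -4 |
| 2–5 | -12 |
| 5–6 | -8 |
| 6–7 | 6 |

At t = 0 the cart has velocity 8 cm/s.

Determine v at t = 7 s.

Δv equals the area under the a-t graph; then v = v₀ + Δv.
0–2 s: -4 × 2 = -8 cm/s
2–5 s: -12 × 3 = -36 cm/s
5–6 s: -8 × 1 = -8 cm/s
6–7 s: 6 × 1 = 6 cm/s
Δv = -46 cm/s, so v(7) = 8 + (-46) = -38 cm/s.

-38 cm/s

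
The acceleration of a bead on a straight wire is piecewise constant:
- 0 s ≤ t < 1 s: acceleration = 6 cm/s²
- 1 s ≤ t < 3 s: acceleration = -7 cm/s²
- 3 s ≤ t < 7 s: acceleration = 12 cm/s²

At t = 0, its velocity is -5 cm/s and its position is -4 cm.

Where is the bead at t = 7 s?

26 cm

On each constant-a segment, Δv = aΔt and Δx = v₀Δt + ½aΔt²; chain segment to segment.
0–1 s: v starts -5 cm/s; Δx = -5·1 + ½·6·1² = -2 cm; v ends 1 cm/s.
1–3 s: v starts 1 cm/s; Δx = 1·2 + ½·-7·2² = -12 cm; v ends -13 cm/s.
3–7 s: v starts -13 cm/s; Δx = -13·4 + ½·12·4² = 44 cm; v ends 35 cm/s.
x(7) = -4 + Σ Δx = 26 cm.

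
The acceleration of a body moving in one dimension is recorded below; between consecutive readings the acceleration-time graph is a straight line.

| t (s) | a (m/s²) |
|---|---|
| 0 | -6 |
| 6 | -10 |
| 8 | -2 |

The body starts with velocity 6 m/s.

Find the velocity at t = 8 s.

-54 m/s

Δv equals the area under the a-t graph; then v = v₀ + Δv.
0–6 s: ½(-6 + -10)(6) = -48 m/s
6–8 s: ½(-10 + -2)(2) = -12 m/s
Δv = -60 m/s, so v(8) = 6 + (-60) = -54 m/s.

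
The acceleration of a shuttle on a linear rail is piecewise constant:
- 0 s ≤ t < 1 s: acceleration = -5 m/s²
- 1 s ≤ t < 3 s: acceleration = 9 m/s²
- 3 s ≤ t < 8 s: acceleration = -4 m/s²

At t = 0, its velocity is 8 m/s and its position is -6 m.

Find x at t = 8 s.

On each constant-a segment, Δv = aΔt and Δx = v₀Δt + ½aΔt²; chain segment to segment.
0–1 s: v starts 8 m/s; Δx = 8·1 + ½·-5·1² = 5.5 m; v ends 3 m/s.
1–3 s: v starts 3 m/s; Δx = 3·2 + ½·9·2² = 24 m; v ends 21 m/s.
3–8 s: v starts 21 m/s; Δx = 21·5 + ½·-4·5² = 55 m; v ends 1 m/s.
x(8) = -6 + Σ Δx = 78.5 m.

78.5 m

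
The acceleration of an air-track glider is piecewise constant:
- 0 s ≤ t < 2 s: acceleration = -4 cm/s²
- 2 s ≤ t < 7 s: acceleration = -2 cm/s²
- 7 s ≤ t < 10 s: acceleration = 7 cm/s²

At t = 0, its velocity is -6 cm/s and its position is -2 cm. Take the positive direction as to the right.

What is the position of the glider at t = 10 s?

On each constant-a segment, Δv = aΔt and Δx = v₀Δt + ½aΔt²; chain segment to segment.
0–2 s: v starts -6 cm/s; Δx = -6·2 + ½·-4·2² = -20 cm; v ends -14 cm/s.
2–7 s: v starts -14 cm/s; Δx = -14·5 + ½·-2·5² = -95 cm; v ends -24 cm/s.
7–10 s: v starts -24 cm/s; Δx = -24·3 + ½·7·3² = -40.5 cm; v ends -3 cm/s.
x(10) = -2 + Σ Δx = -157.5 cm.

-157.5 cm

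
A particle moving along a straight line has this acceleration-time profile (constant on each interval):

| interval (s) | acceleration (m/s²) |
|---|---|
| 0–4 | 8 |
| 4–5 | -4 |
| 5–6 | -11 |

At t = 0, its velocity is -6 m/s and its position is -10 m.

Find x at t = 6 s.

70.5 m

On each constant-a segment, Δv = aΔt and Δx = v₀Δt + ½aΔt²; chain segment to segment.
0–4 s: v starts -6 m/s; Δx = -6·4 + ½·8·4² = 40 m; v ends 26 m/s.
4–5 s: v starts 26 m/s; Δx = 26·1 + ½·-4·1² = 24 m; v ends 22 m/s.
5–6 s: v starts 22 m/s; Δx = 22·1 + ½·-11·1² = 16.5 m; v ends 11 m/s.
x(6) = -10 + Σ Δx = 70.5 m.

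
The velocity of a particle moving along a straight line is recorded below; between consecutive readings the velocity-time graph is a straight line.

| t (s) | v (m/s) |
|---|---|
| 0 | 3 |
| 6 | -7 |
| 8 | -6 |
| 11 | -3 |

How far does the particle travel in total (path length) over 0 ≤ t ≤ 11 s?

43.9 m

Distance (not displacement) is the total path length: add the absolute areas under v-t.
0–6 s: v = 0 at t = 1.8 s; triangle areas 2.7 + 14.7 = 17.4 m
6–8 s: |½(-7 + -6)(2)| = 13 m
8–11 s: |½(-6 + -3)(3)| = 13.5 m
Total distance = 43.9 m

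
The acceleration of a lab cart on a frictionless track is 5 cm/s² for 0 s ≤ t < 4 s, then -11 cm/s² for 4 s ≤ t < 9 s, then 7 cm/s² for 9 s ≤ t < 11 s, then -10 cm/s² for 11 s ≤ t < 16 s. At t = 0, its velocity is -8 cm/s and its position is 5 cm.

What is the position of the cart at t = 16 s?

-406.5 cm

On each constant-a segment, Δv = aΔt and Δx = v₀Δt + ½aΔt²; chain segment to segment.
0–4 s: v starts -8 cm/s; Δx = -8·4 + ½·5·4² = 8 cm; v ends 12 cm/s.
4–9 s: v starts 12 cm/s; Δx = 12·5 + ½·-11·5² = -77.5 cm; v ends -43 cm/s.
9–11 s: v starts -43 cm/s; Δx = -43·2 + ½·7·2² = -72 cm; v ends -29 cm/s.
11–16 s: v starts -29 cm/s; Δx = -29·5 + ½·-10·5² = -270 cm; v ends -79 cm/s.
x(16) = 5 + Σ Δx = -406.5 cm.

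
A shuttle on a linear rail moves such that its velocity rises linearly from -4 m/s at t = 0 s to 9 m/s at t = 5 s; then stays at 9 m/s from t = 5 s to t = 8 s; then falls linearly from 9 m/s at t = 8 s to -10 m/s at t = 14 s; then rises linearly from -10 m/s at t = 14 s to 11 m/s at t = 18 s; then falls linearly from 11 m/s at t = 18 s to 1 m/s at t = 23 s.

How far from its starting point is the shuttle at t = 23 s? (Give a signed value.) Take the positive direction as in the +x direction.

Net displacement equals the area under the velocity-time graph (areas below the axis count negative).
0–5 s: ½(-4 + 9)(5) = 12.5 m
5–8 s: 9 × 3 = 27 m
8–14 s: ½(9 + -10)(6) = -3 m
14–18 s: ½(-10 + 11)(4) = 2 m
18–23 s: ½(11 + 1)(5) = 30 m
Net displacement = 68.5 m

68.5 m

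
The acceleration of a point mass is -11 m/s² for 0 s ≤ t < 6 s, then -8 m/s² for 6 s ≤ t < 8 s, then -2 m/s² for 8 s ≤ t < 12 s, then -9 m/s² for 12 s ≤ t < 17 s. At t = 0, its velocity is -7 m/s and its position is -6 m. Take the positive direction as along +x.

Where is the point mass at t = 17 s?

-1377.5 m

On each constant-a segment, Δv = aΔt and Δx = v₀Δt + ½aΔt²; chain segment to segment.
0–6 s: v starts -7 m/s; Δx = -7·6 + ½·-11·6² = -240 m; v ends -73 m/s.
6–8 s: v starts -73 m/s; Δx = -73·2 + ½·-8·2² = -162 m; v ends -89 m/s.
8–12 s: v starts -89 m/s; Δx = -89·4 + ½·-2·4² = -372 m; v ends -97 m/s.
12–17 s: v starts -97 m/s; Δx = -97·5 + ½·-9·5² = -597.5 m; v ends -142 m/s.
x(17) = -6 + Σ Δx = -1377.5 m.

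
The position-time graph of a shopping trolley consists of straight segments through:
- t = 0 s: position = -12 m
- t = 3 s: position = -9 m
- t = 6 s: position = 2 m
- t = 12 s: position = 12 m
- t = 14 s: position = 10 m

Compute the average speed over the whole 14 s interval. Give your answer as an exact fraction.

Average speed = (total path length)/(elapsed time); on a piecewise-linear x-t graph the path length is Σ|Δx|.
0–3 s: |Δx| = |-9 − -12| = 3 m
3–6 s: |Δx| = |2 − -9| = 11 m
6–12 s: |Δx| = |12 − 2| = 10 m
12–14 s: |Δx| = |10 − 12| = 2 m
Total path = 26 m; average speed = 26/14 = 13/7 m/s.

13/7 m/s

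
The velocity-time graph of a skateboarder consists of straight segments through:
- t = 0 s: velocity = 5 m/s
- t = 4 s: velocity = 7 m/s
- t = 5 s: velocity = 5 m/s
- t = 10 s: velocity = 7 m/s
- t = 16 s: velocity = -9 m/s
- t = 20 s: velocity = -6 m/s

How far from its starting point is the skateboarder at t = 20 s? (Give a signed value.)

Displacement is the signed area under the v-t curve.
0–4 s: ½(5 + 7)(4) = 24 m
4–5 s: ½(7 + 5)(1) = 6 m
5–10 s: ½(5 + 7)(5) = 30 m
10–16 s: ½(7 + -9)(6) = -6 m
16–20 s: ½(-9 + -6)(4) = -30 m
Net displacement = 24 m

24 m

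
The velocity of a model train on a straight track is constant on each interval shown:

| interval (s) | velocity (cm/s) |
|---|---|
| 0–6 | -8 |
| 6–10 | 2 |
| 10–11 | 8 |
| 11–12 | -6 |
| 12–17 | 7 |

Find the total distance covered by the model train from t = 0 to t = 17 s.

Total distance travelled is ∫|v| dt — sum the magnitudes of each area piece.
0–6 s: |-8| × 6 = 48 cm
6–10 s: |2| × 4 = 8 cm
10–11 s: |8| × 1 = 8 cm
11–12 s: |-6| × 1 = 6 cm
12–17 s: |7| × 5 = 35 cm
Total distance = 105 cm

105 cm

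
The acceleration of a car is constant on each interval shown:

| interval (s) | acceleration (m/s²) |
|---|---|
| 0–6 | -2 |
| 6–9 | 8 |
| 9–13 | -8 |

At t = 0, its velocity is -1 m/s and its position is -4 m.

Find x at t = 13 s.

-69 m

On each constant-a segment, Δv = aΔt and Δx = v₀Δt + ½aΔt²; chain segment to segment.
0–6 s: v starts -1 m/s; Δx = -1·6 + ½·-2·6² = -42 m; v ends -13 m/s.
6–9 s: v starts -13 m/s; Δx = -13·3 + ½·8·3² = -3 m; v ends 11 m/s.
9–13 s: v starts 11 m/s; Δx = 11·4 + ½·-8·4² = -20 m; v ends -21 m/s.
x(13) = -4 + Σ Δx = -69 m.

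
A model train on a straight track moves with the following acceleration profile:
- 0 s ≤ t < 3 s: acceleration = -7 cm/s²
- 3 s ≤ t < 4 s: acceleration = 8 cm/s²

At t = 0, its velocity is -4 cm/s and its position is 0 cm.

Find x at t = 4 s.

On each constant-a segment, Δv = aΔt and Δx = v₀Δt + ½aΔt²; chain segment to segment.
0–3 s: v starts -4 cm/s; Δx = -4·3 + ½·-7·3² = -43.5 cm; v ends -25 cm/s.
3–4 s: v starts -25 cm/s; Δx = -25·1 + ½·8·1² = -21 cm; v ends -17 cm/s.
x(4) = 0 + Σ Δx = -64.5 cm.

-64.5 cm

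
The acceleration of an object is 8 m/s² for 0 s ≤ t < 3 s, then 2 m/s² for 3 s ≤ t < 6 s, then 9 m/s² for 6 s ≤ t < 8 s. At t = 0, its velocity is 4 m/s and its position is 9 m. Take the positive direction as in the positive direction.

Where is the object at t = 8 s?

On each constant-a segment, Δv = aΔt and Δx = v₀Δt + ½aΔt²; chain segment to segment.
0–3 s: v starts 4 m/s; Δx = 4·3 + ½·8·3² = 48 m; v ends 28 m/s.
3–6 s: v starts 28 m/s; Δx = 28·3 + ½·2·3² = 93 m; v ends 34 m/s.
6–8 s: v starts 34 m/s; Δx = 34·2 + ½·9·2² = 86 m; v ends 52 m/s.
x(8) = 9 + Σ Δx = 236 m.

236 m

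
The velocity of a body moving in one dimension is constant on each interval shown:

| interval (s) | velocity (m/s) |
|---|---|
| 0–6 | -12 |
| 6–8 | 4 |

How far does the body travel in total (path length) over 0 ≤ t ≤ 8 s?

80 m

Total distance travelled is ∫|v| dt — sum the magnitudes of each area piece.
0–6 s: |-12| × 6 = 72 m
6–8 s: |4| × 2 = 8 m
Total distance = 80 m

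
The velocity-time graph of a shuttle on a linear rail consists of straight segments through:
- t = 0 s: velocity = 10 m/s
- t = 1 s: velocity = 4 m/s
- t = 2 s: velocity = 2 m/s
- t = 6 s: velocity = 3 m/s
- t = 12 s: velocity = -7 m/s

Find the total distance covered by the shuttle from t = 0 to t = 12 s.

37.4 m

Total distance travelled is ∫|v| dt — sum the magnitudes of each area piece.
0–1 s: |½(10 + 4)(1)| = 7 m
1–2 s: |½(4 + 2)(1)| = 3 m
2–6 s: |½(2 + 3)(4)| = 10 m
6–12 s: v = 0 at t = 7.8 s; triangle areas 2.7 + 14.7 = 17.4 m
Total distance = 37.4 m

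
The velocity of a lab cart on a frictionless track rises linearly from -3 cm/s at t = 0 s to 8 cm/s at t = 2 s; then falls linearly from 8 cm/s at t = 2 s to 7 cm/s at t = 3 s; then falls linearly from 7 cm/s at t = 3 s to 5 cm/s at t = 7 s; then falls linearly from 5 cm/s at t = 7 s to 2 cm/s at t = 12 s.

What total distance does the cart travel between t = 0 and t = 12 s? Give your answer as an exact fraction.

612/11 cm

Distance (not displacement) is the total path length: add the absolute areas under v-t.
0–2 s: v = 0 at t = 6/11 s; triangle areas 9/11 + 64/11 = 73/11 cm
2–3 s: |½(8 + 7)(1)| = 7.5 cm
3–7 s: |½(7 + 5)(4)| = 24 cm
7–12 s: |½(5 + 2)(5)| = 17.5 cm
Total distance = 612/11 cm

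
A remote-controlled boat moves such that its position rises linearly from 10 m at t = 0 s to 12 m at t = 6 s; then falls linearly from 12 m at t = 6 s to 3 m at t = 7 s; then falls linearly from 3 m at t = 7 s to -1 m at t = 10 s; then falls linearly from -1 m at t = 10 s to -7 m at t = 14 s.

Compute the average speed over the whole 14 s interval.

Average speed = (total path length)/(elapsed time); on a piecewise-linear x-t graph the path length is Σ|Δx|.
0–6 s: |Δx| = |12 − 10| = 2 m
6–7 s: |Δx| = |3 − 12| = 9 m
7–10 s: |Δx| = |-1 − 3| = 4 m
10–14 s: |Δx| = |-7 − -1| = 6 m
Total path = 21 m; average speed = 21/14 = 1.5 m/s.

1.5 m/s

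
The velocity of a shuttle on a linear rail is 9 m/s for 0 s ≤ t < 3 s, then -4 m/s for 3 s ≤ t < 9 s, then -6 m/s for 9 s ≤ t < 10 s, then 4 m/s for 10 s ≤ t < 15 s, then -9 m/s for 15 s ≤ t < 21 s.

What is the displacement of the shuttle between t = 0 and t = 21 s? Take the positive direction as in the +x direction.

-37 m

Net displacement equals the area under the velocity-time graph (areas below the axis count negative).
0–3 s: 9 × 3 = 27 m
3–9 s: -4 × 6 = -24 m
9–10 s: -6 × 1 = -6 m
10–15 s: 4 × 5 = 20 m
15–21 s: -9 × 6 = -54 m
Net displacement = -37 m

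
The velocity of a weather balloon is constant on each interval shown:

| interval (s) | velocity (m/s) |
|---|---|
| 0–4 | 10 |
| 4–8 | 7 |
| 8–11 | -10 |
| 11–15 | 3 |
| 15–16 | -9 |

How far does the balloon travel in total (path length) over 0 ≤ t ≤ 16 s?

Total distance travelled is ∫|v| dt — sum the magnitudes of each area piece.
0–4 s: |10| × 4 = 40 m
4–8 s: |7| × 4 = 28 m
8–11 s: |-10| × 3 = 30 m
11–15 s: |3| × 4 = 12 m
15–16 s: |-9| × 1 = 9 m
Total distance = 119 m

119 m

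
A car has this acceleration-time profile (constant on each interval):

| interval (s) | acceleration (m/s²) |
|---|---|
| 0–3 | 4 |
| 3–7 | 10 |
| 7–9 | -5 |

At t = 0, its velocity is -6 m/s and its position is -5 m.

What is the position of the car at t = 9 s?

On each constant-a segment, Δv = aΔt and Δx = v₀Δt + ½aΔt²; chain segment to segment.
0–3 s: v starts -6 m/s; Δx = -6·3 + ½·4·3² = 0 m; v ends 6 m/s.
3–7 s: v starts 6 m/s; Δx = 6·4 + ½·10·4² = 104 m; v ends 46 m/s.
7–9 s: v starts 46 m/s; Δx = 46·2 + ½·-5·2² = 82 m; v ends 36 m/s.
x(9) = -5 + Σ Δx = 181 m.

181 m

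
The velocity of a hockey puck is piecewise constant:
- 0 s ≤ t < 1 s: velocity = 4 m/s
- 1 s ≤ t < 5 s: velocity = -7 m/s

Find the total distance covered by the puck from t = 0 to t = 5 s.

32 m

Total distance travelled is ∫|v| dt — sum the magnitudes of each area piece.
0–1 s: |4| × 1 = 4 m
1–5 s: |-7| × 4 = 28 m
Total distance = 32 m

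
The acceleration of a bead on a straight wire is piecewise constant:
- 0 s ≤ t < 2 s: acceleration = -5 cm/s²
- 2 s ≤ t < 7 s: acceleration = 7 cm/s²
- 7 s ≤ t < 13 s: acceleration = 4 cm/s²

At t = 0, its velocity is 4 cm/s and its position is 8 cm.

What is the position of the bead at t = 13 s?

On each constant-a segment, Δv = aΔt and Δx = v₀Δt + ½aΔt²; chain segment to segment.
0–2 s: v starts 4 cm/s; Δx = 4·2 + ½·-5·2² = -2 cm; v ends -6 cm/s.
2–7 s: v starts -6 cm/s; Δx = -6·5 + ½·7·5² = 57.5 cm; v ends 29 cm/s.
7–13 s: v starts 29 cm/s; Δx = 29·6 + ½·4·6² = 246 cm; v ends 53 cm/s.
x(13) = 8 + Σ Δx = 309.5 cm.

309.5 cm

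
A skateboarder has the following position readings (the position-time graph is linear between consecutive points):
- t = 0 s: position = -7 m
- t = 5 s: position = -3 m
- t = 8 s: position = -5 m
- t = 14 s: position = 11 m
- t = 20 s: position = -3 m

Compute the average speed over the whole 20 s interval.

1.8 m/s

Average speed = (total path length)/(elapsed time); on a piecewise-linear x-t graph the path length is Σ|Δx|.
0–5 s: |Δx| = |-3 − -7| = 4 m
5–8 s: |Δx| = |-5 − -3| = 2 m
8–14 s: |Δx| = |11 − -5| = 16 m
14–20 s: |Δx| = |-3 − 11| = 14 m
Total path = 36 m; average speed = 36/20 = 1.8 m/s.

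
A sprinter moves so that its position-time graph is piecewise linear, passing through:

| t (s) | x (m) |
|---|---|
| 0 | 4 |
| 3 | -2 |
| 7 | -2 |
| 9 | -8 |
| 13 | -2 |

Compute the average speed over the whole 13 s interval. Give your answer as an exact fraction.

18/13 m/s

Average speed = (total path length)/(elapsed time); on a piecewise-linear x-t graph the path length is Σ|Δx|.
0–3 s: |Δx| = |-2 − 4| = 6 m
3–7 s: |Δx| = |-2 − -2| = 0 m
7–9 s: |Δx| = |-8 − -2| = 6 m
9–13 s: |Δx| = |-2 − -8| = 6 m
Total path = 18 m; average speed = 18/13 = 18/13 m/s.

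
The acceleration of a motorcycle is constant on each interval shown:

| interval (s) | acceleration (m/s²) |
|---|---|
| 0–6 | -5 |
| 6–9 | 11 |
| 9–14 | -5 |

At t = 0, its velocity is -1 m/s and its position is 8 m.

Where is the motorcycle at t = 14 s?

On each constant-a segment, Δv = aΔt and Δx = v₀Δt + ½aΔt²; chain segment to segment.
0–6 s: v starts -1 m/s; Δx = -1·6 + ½·-5·6² = -96 m; v ends -31 m/s.
6–9 s: v starts -31 m/s; Δx = -31·3 + ½·11·3² = -43.5 m; v ends 2 m/s.
9–14 s: v starts 2 m/s; Δx = 2·5 + ½·-5·5² = -52.5 m; v ends -23 m/s.
x(14) = 8 + Σ Δx = -184 m.

-184 m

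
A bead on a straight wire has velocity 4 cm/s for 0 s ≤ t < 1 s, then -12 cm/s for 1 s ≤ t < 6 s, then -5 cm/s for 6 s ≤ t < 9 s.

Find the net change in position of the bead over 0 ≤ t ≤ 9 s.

-71 cm

Displacement is the signed area under the v-t curve.
0–1 s: 4 × 1 = 4 cm
1–6 s: -12 × 5 = -60 cm
6–9 s: -5 × 3 = -15 cm
Net displacement = -71 cm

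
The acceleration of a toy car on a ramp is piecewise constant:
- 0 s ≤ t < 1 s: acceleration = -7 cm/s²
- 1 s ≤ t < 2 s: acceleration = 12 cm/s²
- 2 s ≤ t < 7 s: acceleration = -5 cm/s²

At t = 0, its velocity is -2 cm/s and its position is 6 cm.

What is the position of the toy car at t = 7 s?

-50 cm

On each constant-a segment, Δv = aΔt and Δx = v₀Δt + ½aΔt²; chain segment to segment.
0–1 s: v starts -2 cm/s; Δx = -2·1 + ½·-7·1² = -5.5 cm; v ends -9 cm/s.
1–2 s: v starts -9 cm/s; Δx = -9·1 + ½·12·1² = -3 cm; v ends 3 cm/s.
2–7 s: v starts 3 cm/s; Δx = 3·5 + ½·-5·5² = -47.5 cm; v ends -22 cm/s.
x(7) = 6 + Σ Δx = -50 cm.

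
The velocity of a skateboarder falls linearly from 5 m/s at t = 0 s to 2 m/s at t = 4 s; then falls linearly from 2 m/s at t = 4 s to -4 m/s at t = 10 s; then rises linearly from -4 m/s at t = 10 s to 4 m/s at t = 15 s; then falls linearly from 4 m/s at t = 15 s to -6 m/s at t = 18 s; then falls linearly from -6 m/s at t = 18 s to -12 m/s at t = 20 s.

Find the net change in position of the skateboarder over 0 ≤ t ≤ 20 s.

Net displacement equals the area under the velocity-time graph (areas below the axis count negative).
0–4 s: ½(5 + 2)(4) = 14 m
4–10 s: ½(2 + -4)(6) = -6 m
10–15 s: ½(-4 + 4)(5) = 0 m
15–18 s: ½(4 + -6)(3) = -3 m
18–20 s: ½(-6 + -12)(2) = -18 m
Net displacement = -13 m

-13 m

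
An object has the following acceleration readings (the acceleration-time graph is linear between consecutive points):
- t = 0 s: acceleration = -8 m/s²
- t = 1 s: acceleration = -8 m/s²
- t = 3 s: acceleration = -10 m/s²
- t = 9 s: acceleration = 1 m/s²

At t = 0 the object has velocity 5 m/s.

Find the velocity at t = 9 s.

Δv equals the area under the a-t graph; then v = v₀ + Δv.
0–1 s: -8 × 1 = -8 m/s
1–3 s: ½(-8 + -10)(2) = -18 m/s
3–9 s: ½(-10 + 1)(6) = -27 m/s
Δv = -53 m/s, so v(9) = 5 + (-53) = -48 m/s.

-48 m/s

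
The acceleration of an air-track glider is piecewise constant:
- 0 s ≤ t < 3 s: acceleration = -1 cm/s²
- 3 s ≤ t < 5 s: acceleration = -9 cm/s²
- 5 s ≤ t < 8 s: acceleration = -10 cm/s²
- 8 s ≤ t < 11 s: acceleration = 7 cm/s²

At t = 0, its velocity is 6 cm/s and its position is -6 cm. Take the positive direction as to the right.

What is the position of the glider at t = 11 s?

-198 cm

On each constant-a segment, Δv = aΔt and Δx = v₀Δt + ½aΔt²; chain segment to segment.
0–3 s: v starts 6 cm/s; Δx = 6·3 + ½·-1·3² = 13.5 cm; v ends 3 cm/s.
3–5 s: v starts 3 cm/s; Δx = 3·2 + ½·-9·2² = -12 cm; v ends -15 cm/s.
5–8 s: v starts -15 cm/s; Δx = -15·3 + ½·-10·3² = -90 cm; v ends -45 cm/s.
8–11 s: v starts -45 cm/s; Δx = -45·3 + ½·7·3² = -103.5 cm; v ends -24 cm/s.
x(11) = -6 + Σ Δx = -198 cm.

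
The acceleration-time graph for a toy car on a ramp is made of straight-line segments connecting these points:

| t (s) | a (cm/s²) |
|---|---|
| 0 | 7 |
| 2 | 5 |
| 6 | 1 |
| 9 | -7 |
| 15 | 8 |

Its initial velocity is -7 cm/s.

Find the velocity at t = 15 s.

Δv equals the area under the a-t graph; then v = v₀ + Δv.
0–2 s: ½(7 + 5)(2) = 12 cm/s
2–6 s: ½(5 + 1)(4) = 12 cm/s
6–9 s: ½(1 + -7)(3) = -9 cm/s
9–15 s: ½(-7 + 8)(6) = 3 cm/s
Δv = 18 cm/s, so v(15) = -7 + (18) = 11 cm/s.

11 cm/s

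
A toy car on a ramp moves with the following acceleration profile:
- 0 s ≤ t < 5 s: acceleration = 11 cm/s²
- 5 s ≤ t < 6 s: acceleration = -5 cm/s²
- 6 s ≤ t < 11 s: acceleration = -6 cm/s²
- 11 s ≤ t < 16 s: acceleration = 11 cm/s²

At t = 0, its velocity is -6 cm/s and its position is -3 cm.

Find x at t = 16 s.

503.5 cm

On each constant-a segment, Δv = aΔt and Δx = v₀Δt + ½aΔt²; chain segment to segment.
0–5 s: v starts -6 cm/s; Δx = -6·5 + ½·11·5² = 107.5 cm; v ends 49 cm/s.
5–6 s: v starts 49 cm/s; Δx = 49·1 + ½·-5·1² = 46.5 cm; v ends 44 cm/s.
6–11 s: v starts 44 cm/s; Δx = 44·5 + ½·-6·5² = 145 cm; v ends 14 cm/s.
11–16 s: v starts 14 cm/s; Δx = 14·5 + ½·11·5² = 207.5 cm; v ends 69 cm/s.
x(16) = -3 + Σ Δx = 503.5 cm.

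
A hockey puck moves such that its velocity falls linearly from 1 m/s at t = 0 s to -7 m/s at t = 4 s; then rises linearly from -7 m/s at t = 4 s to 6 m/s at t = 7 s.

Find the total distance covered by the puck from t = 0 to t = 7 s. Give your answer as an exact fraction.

290/13 m

Distance (not displacement) is the total path length: add the absolute areas under v-t.
0–4 s: v = 0 at t = 0.5 s; triangle areas 0.25 + 12.25 = 12.5 m
4–7 s: v = 0 at t = 73/13 s; triangle areas 147/26 + 54/13 = 255/26 m
Total distance = 290/13 m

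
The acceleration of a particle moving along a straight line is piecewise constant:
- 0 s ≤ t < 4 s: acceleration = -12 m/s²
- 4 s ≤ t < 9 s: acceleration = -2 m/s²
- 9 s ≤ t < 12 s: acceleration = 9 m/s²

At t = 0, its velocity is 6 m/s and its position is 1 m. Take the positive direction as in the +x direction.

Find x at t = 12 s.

-421.5 m

On each constant-a segment, Δv = aΔt and Δx = v₀Δt + ½aΔt²; chain segment to segment.
0–4 s: v starts 6 m/s; Δx = 6·4 + ½·-12·4² = -72 m; v ends -42 m/s.
4–9 s: v starts -42 m/s; Δx = -42·5 + ½·-2·5² = -235 m; v ends -52 m/s.
9–12 s: v starts -52 m/s; Δx = -52·3 + ½·9·3² = -115.5 m; v ends -25 m/s.
x(12) = 1 + Σ Δx = -421.5 m.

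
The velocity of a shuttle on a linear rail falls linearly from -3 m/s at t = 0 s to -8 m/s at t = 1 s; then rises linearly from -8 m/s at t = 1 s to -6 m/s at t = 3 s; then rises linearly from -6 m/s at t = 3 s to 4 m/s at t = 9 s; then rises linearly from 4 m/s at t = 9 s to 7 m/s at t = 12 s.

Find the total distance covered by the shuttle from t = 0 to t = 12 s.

51.6 m

Total distance travelled is ∫|v| dt — sum the magnitudes of each area piece.
0–1 s: |½(-3 + -8)(1)| = 5.5 m
1–3 s: |½(-8 + -6)(2)| = 14 m
3–9 s: v = 0 at t = 6.6 s; triangle areas 10.8 + 4.8 = 15.6 m
9–12 s: |½(4 + 7)(3)| = 16.5 m
Total distance = 51.6 m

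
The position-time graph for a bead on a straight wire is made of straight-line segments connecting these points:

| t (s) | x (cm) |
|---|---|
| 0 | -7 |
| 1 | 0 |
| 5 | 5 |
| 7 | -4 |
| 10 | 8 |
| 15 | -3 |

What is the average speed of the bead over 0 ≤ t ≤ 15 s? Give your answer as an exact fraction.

44/15 cm/s

Average speed = (total path length)/(elapsed time); on a piecewise-linear x-t graph the path length is Σ|Δx|.
0–1 s: |Δx| = |0 − -7| = 7 cm
1–5 s: |Δx| = |5 − 0| = 5 cm
5–7 s: |Δx| = |-4 − 5| = 9 cm
7–10 s: |Δx| = |8 − -4| = 12 cm
10–15 s: |Δx| = |-3 − 8| = 11 cm
Total path = 44 cm; average speed = 44/15 = 44/15 cm/s.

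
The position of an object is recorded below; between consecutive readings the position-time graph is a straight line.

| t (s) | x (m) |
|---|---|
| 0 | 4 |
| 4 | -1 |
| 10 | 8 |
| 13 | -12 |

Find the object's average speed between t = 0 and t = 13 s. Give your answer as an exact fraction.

Average speed = (total path length)/(elapsed time); on a piecewise-linear x-t graph the path length is Σ|Δx|.
0–4 s: |Δx| = |-1 − 4| = 5 m
4–10 s: |Δx| = |8 − -1| = 9 m
10–13 s: |Δx| = |-12 − 8| = 20 m
Total path = 34 m; average speed = 34/13 = 34/13 m/s.

34/13 m/s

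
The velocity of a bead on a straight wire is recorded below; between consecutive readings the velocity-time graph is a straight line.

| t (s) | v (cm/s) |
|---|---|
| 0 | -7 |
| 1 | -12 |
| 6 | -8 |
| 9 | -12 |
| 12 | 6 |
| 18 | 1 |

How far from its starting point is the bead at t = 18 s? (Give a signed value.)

-77.5 cm

Net displacement equals the area under the velocity-time graph (areas below the axis count negative).
0–1 s: ½(-7 + -12)(1) = -9.5 cm
1–6 s: ½(-12 + -8)(5) = -50 cm
6–9 s: ½(-8 + -12)(3) = -30 cm
9–12 s: ½(-12 + 6)(3) = -9 cm
12–18 s: ½(6 + 1)(6) = 21 cm
Net displacement = -77.5 cm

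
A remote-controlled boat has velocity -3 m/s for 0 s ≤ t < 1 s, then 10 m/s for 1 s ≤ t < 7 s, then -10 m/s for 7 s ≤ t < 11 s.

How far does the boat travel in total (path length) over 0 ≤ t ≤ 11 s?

103 m

Total distance travelled is ∫|v| dt — sum the magnitudes of each area piece.
0–1 s: |-3| × 1 = 3 m
1–7 s: |10| × 6 = 60 m
7–11 s: |-10| × 4 = 40 m
Total distance = 103 m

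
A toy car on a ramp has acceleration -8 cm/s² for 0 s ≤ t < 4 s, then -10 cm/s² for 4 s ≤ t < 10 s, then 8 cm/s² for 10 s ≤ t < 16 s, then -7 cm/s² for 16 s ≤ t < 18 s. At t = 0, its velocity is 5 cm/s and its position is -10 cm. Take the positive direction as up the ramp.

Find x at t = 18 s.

On each constant-a segment, Δv = aΔt and Δx = v₀Δt + ½aΔt²; chain segment to segment.
0–4 s: v starts 5 cm/s; Δx = 5·4 + ½·-8·4² = -44 cm; v ends -27 cm/s.
4–10 s: v starts -27 cm/s; Δx = -27·6 + ½·-10·6² = -342 cm; v ends -87 cm/s.
10–16 s: v starts -87 cm/s; Δx = -87·6 + ½·8·6² = -378 cm; v ends -39 cm/s.
16–18 s: v starts -39 cm/s; Δx = -39·2 + ½·-7·2² = -92 cm; v ends -53 cm/s.
x(18) = -10 + Σ Δx = -866 cm.

-866 cm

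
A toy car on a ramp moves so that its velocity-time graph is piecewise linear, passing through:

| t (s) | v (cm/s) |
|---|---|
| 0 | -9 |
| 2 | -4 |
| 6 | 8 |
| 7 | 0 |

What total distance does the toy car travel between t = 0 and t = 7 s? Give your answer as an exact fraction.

91/3 cm

Distance (not displacement) is the total path length: add the absolute areas under v-t.
0–2 s: |½(-9 + -4)(2)| = 13 cm
2–6 s: v = 0 at t = 10/3 s; triangle areas 8/3 + 32/3 = 40/3 cm
6–7 s: |½(8 + 0)(1)| = 4 cm
Total distance = 91/3 cm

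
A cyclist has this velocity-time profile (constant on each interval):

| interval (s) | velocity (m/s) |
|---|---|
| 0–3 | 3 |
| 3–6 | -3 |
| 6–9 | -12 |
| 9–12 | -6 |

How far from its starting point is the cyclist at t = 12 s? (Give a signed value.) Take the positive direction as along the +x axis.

Net displacement equals the area under the velocity-time graph (areas below the axis count negative).
0–3 s: 3 × 3 = 9 m
3–6 s: -3 × 3 = -9 m
6–9 s: -12 × 3 = -36 m
9–12 s: -6 × 3 = -18 m
Net displacement = -54 m

-54 m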